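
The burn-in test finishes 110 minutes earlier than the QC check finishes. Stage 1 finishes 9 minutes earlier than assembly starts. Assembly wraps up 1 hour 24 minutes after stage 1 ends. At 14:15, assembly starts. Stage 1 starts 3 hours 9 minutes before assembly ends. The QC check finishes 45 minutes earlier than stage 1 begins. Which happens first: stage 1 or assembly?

Stage 1 ends at 14:15 − 9 min = 14:06.
Assembly ends at 14:06 + 84 min = 15:30.
Stage 1 starts at 15:30 − 189 min = 12:21.
Stage 1 starts at 12:21 and assembly starts at 14:15, so stage 1 is first.

stage 1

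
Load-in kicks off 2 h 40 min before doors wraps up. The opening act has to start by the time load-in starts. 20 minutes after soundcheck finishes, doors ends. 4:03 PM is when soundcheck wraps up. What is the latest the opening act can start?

Doors ends at 4:03 PM + 20 min = 4:23 PM.
Load-in starts at 4:23 PM − 160 min = 1:43 PM.
The opening act is bounded by load-in, so the latest it can start is 1:43 PM.

1:43 PM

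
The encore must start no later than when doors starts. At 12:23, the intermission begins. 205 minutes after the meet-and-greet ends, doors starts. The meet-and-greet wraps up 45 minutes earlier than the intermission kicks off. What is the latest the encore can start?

15:03

The meet-and-greet ends at 12:23 − 45 min = 11:38.
Doors starts at 11:38 + 205 min = 15:03.
The encore is bounded by doors, so the latest it can start is 15:03.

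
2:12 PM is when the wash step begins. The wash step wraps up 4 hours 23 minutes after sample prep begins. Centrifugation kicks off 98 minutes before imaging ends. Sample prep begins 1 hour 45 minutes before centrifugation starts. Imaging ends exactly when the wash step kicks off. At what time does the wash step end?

Imaging ends at 2:12 PM.
Centrifugation starts at 2:12 PM − 98 min = 12:34 PM.
Sample prep starts at 12:34 PM − 105 min = 10:49 AM.
The wash step ends at 10:49 AM + 263 min = 3:12 PM.

3:12 PM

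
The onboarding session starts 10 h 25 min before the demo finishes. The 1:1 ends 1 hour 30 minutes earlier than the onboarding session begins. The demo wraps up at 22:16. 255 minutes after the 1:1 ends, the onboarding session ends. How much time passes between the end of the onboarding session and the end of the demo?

The onboarding session starts at 22:16 − 625 min = 11:51.
The 1:1 ends at 11:51 − 90 min = 10:21.
The onboarding session ends at 10:21 + 255 min = 14:36.
From 14:36 to 22:16 is 7 h 40 min.

7 h 40 min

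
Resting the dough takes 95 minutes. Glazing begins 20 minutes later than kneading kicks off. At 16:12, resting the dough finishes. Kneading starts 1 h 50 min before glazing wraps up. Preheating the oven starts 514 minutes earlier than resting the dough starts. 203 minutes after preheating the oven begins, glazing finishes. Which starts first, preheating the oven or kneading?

Resting the dough starts at 16:12 − 95 min = 14:37.
Preheating the oven starts at 14:37 − 514 min = 06:03.
Glazing ends at 06:03 + 203 min = 09:26.
Kneading starts at 09:26 − 110 min = 07:36.
Preheating the oven starts at 06:03 and kneading starts at 07:36, so preheating the oven is first.

preheating the oven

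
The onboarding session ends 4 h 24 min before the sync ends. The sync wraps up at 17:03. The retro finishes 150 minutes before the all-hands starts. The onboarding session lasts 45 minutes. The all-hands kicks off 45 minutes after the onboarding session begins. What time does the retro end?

10:09

The onboarding session ends at 17:03 − 264 min = 12:39.
The onboarding session starts at 12:39 − 45 min = 11:54.
The all-hands starts at 11:54 + 45 min = 12:39.
The retro ends at 12:39 − 150 min = 10:09.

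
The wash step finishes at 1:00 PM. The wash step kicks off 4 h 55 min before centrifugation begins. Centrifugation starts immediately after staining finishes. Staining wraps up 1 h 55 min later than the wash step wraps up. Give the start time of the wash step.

10:00 AM

Staining ends at 1:00 PM + 115 min = 2:55 PM.
So centrifugation starts at 2:55 PM.
The wash step starts at 2:55 PM − 295 min = 10:00 AM.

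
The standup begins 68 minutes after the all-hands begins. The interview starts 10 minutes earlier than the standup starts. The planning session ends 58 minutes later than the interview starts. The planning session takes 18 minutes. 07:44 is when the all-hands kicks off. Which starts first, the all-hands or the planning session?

The standup starts at 07:44 + 68 min = 08:52.
The interview starts at 08:52 − 10 min = 08:42.
The planning session ends at 08:42 + 58 min = 09:40.
The planning session starts at 09:40 − 18 min = 09:22.
The all-hands starts at 07:44 and the planning session starts at 09:22, so the all-hands is first.

the all-hands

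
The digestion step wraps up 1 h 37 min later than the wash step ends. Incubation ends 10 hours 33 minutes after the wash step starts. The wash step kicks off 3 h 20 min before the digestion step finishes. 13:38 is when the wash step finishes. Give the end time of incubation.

The digestion step ends at 13:38 + 97 min = 15:15.
The wash step starts at 15:15 − 200 min = 11:55.
Incubation ends at 11:55 + 633 min = 22:28.

22:28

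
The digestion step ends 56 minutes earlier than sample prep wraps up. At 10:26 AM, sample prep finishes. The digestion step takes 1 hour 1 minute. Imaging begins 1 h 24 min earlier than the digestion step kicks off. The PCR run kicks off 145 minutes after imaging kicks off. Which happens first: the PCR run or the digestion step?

The digestion step ends at 10:26 AM − 56 min = 9:30 AM.
The digestion step starts at 9:30 AM − 61 min = 8:29 AM.
Imaging starts at 8:29 AM − 84 min = 7:05 AM.
The PCR run starts at 7:05 AM + 145 min = 9:30 AM.
The PCR run starts at 9:30 AM and the digestion step starts at 8:29 AM, so the digestion step is first.

the digestion step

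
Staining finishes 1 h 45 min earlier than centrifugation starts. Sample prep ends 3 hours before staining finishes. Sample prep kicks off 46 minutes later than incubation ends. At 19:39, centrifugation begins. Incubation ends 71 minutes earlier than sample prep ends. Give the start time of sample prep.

Staining ends at 19:39 − 105 min = 17:54.
Sample prep ends at 17:54 − 180 min = 14:54.
Incubation ends at 14:54 − 71 min = 13:43.
Sample prep starts at 13:43 + 46 min = 14:29.

14:29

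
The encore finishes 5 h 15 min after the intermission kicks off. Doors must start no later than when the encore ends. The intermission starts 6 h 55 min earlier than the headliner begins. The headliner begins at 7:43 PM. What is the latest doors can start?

6:03 PM

The intermission starts at 7:43 PM − 415 min = 12:48 PM.
The encore ends at 12:48 PM + 315 min = 6:03 PM.
Doors is bounded by the encore, so the latest it can start is 6:03 PM.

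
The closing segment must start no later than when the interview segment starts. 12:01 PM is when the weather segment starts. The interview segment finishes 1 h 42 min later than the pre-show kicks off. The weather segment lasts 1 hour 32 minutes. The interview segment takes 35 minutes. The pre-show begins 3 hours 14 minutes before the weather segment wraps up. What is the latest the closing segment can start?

The weather segment ends at 12:01 PM + 92 min = 1:33 PM.
The pre-show starts at 1:33 PM − 194 min = 10:19 AM.
The interview segment ends at 10:19 AM + 102 min = 12:01 PM.
The interview segment starts at 12:01 PM − 35 min = 11:26 AM.
The closing segment is bounded by the interview segment, so the latest it can start is 11:26 AM.

11:26 AM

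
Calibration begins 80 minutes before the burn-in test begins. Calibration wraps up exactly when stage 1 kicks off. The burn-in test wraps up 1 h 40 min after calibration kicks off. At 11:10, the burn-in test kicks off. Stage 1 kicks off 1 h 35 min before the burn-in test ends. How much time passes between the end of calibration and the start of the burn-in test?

1 hour 15 minutes

Calibration starts at 11:10 − 80 min = 09:50.
The burn-in test ends at 09:50 + 100 min = 11:30.
Stage 1 starts at 11:30 − 95 min = 09:55.
So calibration ends at 09:55.
From 09:55 to 11:10 is 1 hour 15 minutes.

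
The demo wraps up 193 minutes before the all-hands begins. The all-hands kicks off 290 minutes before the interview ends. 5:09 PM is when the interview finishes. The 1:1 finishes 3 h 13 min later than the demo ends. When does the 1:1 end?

12:19 PM

The all-hands starts at 5:09 PM − 290 min = 12:19 PM.
The demo ends at 12:19 PM − 193 min = 9:06 AM.
The 1:1 ends at 9:06 AM + 193 min = 12:19 PM.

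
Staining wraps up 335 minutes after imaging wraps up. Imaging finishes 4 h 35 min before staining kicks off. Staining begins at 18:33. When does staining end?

19:33

Imaging ends at 18:33 − 275 min = 13:58.
Staining ends at 13:58 + 335 min = 19:33.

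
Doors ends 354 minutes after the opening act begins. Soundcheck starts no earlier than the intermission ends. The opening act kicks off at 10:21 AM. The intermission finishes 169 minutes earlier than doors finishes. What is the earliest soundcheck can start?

1:26 PM

Doors ends at 10:21 AM + 354 min = 4:15 PM.
The intermission ends at 4:15 PM − 169 min = 1:26 PM.
Soundcheck is bounded by the intermission, so the earliest it can start is 1:26 PM.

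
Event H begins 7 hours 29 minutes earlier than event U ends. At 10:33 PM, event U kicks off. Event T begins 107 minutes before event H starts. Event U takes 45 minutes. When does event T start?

2:02 PM

Event U ends at 10:33 PM + 45 min = 11:18 PM.
Event H starts at 11:18 PM − 449 min = 3:49 PM.
Event T starts at 3:49 PM − 107 min = 2:02 PM.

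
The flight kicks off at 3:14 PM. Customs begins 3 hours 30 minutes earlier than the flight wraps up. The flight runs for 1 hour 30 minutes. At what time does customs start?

1:14 PM

The flight ends at 3:14 PM + 90 min = 4:44 PM.
Customs starts at 4:44 PM − 210 min = 1:14 PM.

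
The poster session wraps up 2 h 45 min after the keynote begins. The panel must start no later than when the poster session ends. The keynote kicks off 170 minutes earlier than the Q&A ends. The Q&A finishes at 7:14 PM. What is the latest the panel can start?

7:09 PM

The keynote starts at 7:14 PM − 170 min = 4:24 PM.
The poster session ends at 4:24 PM + 165 min = 7:09 PM.
The panel is bounded by the poster session, so the latest it can start is 7:09 PM.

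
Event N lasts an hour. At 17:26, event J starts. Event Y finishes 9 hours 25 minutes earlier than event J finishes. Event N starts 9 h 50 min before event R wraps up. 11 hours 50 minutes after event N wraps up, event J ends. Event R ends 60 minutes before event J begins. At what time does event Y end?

10:01

Event R ends at 17:26 − 60 min = 16:26.
Event N starts at 16:26 − 590 min = 06:36.
Event N ends at 06:36 + 60 min = 07:36.
Event J ends at 07:36 + 710 min = 19:26.
Event Y ends at 19:26 − 565 min = 10:01.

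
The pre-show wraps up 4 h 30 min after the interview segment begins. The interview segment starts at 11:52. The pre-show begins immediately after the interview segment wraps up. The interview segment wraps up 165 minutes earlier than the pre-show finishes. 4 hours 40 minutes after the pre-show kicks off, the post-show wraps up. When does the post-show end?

18:17

The pre-show ends at 11:52 + 270 min = 16:22.
The interview segment ends at 16:22 − 165 min = 13:37.
So the pre-show starts at 13:37.
The post-show ends at 13:37 + 280 min = 18:17.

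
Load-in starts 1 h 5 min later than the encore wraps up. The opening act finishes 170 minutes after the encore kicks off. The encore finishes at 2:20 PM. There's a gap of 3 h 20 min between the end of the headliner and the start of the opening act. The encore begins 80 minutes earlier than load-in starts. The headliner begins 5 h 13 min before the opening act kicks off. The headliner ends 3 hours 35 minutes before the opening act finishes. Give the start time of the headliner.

Load-in starts at 2:20 PM + 65 min = 3:25 PM.
The encore starts at 3:25 PM − 80 min = 2:05 PM.
The opening act ends at 2:05 PM + 170 min = 4:55 PM.
The headliner ends at 4:55 PM − 215 min = 1:20 PM.
The opening act starts at 1:20 PM + 200 min = 4:40 PM.
The headliner starts at 4:40 PM − 313 min = 11:27 AM.

11:27 AM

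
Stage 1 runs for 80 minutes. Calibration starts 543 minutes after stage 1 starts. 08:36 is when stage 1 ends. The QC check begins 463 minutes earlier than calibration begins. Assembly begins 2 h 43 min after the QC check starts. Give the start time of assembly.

11:19

Stage 1 starts at 08:36 − 80 min = 07:16.
Calibration starts at 07:16 + 543 min = 16:19.
The QC check starts at 16:19 − 463 min = 08:36.
Assembly starts at 08:36 + 163 min = 11:19.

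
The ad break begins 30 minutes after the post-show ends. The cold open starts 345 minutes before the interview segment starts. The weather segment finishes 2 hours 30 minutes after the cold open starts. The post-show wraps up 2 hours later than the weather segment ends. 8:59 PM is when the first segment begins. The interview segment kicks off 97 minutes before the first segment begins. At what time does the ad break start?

The interview segment starts at 8:59 PM − 97 min = 7:22 PM.
The cold open starts at 7:22 PM − 345 min = 1:37 PM.
The weather segment ends at 1:37 PM + 150 min = 4:07 PM.
The post-show ends at 4:07 PM + 120 min = 6:07 PM.
The ad break starts at 6:07 PM + 30 min = 6:37 PM.

6:37 PM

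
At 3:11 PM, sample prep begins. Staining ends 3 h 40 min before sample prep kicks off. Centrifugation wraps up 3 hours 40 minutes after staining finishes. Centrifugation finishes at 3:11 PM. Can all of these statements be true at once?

Staining ends at 3:11 PM − 220 min = 11:31 AM.
Centrifugation ends at 11:31 AM + 220 min = 3:11 PM.
That matches the stated 3:11 PM, so the schedule is consistent.

Yes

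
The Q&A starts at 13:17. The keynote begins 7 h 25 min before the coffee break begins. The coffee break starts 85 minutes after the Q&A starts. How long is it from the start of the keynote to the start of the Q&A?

360 minutes

The coffee break starts at 13:17 + 85 min = 14:42.
The keynote starts at 14:42 − 445 min = 07:17.
From 07:17 to 13:17 is 360 minutes.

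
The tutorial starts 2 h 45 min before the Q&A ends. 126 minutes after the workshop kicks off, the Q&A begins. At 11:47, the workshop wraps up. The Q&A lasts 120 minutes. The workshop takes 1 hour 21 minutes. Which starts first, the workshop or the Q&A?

The workshop starts at 11:47 − 81 min = 10:26.
The Q&A starts at 10:26 + 126 min = 12:32.
The workshop starts at 10:26 and the Q&A starts at 12:32, so the workshop is first.

the workshop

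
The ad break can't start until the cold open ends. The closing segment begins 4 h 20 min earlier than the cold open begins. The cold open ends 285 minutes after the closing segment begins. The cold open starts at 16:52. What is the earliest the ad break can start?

17:17

The closing segment starts at 16:52 − 260 min = 12:32.
The cold open ends at 12:32 + 285 min = 17:17.
The ad break is bounded by the cold open, so the earliest it can start is 17:17.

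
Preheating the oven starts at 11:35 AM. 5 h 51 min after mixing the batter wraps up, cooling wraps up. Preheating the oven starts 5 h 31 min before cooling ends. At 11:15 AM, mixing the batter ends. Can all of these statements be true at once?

Cooling ends at 11:15 AM + 351 min = 5:06 PM.
Preheating the oven starts at 5:06 PM − 331 min = 11:35 AM.
That matches the stated 11:35 AM, so the schedule is consistent.

Yes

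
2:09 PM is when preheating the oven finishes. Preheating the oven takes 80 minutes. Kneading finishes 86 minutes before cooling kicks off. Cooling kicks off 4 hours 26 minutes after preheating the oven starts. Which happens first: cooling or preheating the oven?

preheating the oven

Preheating the oven starts at 2:09 PM − 80 min = 12:49 PM.
Cooling starts at 12:49 PM + 266 min = 5:15 PM.
Cooling starts at 5:15 PM and preheating the oven starts at 12:49 PM, so preheating the oven is first.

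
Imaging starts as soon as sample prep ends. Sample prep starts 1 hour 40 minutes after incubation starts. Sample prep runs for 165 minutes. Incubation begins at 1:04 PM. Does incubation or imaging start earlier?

Sample prep starts at 1:04 PM + 100 min = 2:44 PM.
Sample prep ends at 2:44 PM + 165 min = 5:29 PM.
So imaging starts at 5:29 PM.
Incubation starts at 1:04 PM and imaging starts at 5:29 PM, so incubation is first.

incubation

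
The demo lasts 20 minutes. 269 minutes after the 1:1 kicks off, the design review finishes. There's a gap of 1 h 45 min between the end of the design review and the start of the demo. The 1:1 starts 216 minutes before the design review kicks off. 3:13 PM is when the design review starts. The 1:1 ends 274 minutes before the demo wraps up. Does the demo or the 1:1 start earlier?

The 1:1 starts at 3:13 PM − 216 min = 11:37 AM.
The design review ends at 11:37 AM + 269 min = 4:06 PM.
The demo starts at 4:06 PM + 105 min = 5:51 PM.
The demo starts at 5:51 PM and the 1:1 starts at 11:37 AM, so the 1:1 is first.

the 1:1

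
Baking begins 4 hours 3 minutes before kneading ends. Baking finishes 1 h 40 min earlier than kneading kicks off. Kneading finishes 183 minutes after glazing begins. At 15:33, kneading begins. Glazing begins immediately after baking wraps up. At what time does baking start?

12:53

Baking ends at 15:33 − 100 min = 13:53.
So glazing starts at 13:53.
Kneading ends at 13:53 + 183 min = 16:56.
Baking starts at 16:56 − 243 min = 12:53.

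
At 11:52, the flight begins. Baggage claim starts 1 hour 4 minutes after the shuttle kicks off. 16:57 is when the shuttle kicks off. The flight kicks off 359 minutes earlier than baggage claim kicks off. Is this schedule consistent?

No

Baggage claim starts at 16:57 + 64 min = 18:01.
The flight starts at 18:01 − 359 min = 12:02.
But the flight is also said to start at 11:52 — a 10-minute conflict.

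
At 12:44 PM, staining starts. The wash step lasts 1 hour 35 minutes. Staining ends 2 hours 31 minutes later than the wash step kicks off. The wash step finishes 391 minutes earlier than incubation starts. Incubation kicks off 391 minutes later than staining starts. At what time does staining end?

1:40 PM

Incubation starts at 12:44 PM + 391 min = 7:15 PM.
The wash step ends at 7:15 PM − 391 min = 12:44 PM.
The wash step starts at 12:44 PM − 95 min = 11:09 AM.
Staining ends at 11:09 AM + 151 min = 1:40 PM.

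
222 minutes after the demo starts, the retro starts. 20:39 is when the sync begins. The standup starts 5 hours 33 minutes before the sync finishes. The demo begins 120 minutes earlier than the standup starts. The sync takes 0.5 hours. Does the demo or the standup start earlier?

The sync ends at 20:39 + 30 min = 21:09.
The standup starts at 21:09 − 333 min = 15:36.
The demo starts at 15:36 − 120 min = 13:36.
The demo starts at 13:36 and the standup starts at 15:36, so the demo is first.

the demo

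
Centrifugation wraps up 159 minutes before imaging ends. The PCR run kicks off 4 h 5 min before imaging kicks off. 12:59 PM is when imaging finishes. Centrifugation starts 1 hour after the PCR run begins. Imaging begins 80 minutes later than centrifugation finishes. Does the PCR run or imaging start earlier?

the PCR run

Centrifugation ends at 12:59 PM − 159 min = 10:20 AM.
Imaging starts at 10:20 AM + 80 min = 11:40 AM.
The PCR run starts at 11:40 AM − 245 min = 7:35 AM.
The PCR run starts at 7:35 AM and imaging starts at 11:40 AM, so the PCR run is first.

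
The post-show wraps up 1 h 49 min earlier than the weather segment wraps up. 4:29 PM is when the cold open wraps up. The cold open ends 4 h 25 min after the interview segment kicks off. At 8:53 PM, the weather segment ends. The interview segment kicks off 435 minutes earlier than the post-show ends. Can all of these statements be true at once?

The post-show ends at 8:53 PM − 109 min = 7:04 PM.
The interview segment starts at 7:04 PM − 435 min = 11:49 AM.
The cold open ends at 11:49 AM + 265 min = 4:14 PM.
But the cold open is also said to end at 4:29 PM — a 15-minute conflict.

No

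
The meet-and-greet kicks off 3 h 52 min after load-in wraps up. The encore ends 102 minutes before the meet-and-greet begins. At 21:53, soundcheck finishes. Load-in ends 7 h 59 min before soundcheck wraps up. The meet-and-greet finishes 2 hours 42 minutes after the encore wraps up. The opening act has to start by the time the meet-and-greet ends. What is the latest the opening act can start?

18:46

Load-in ends at 21:53 − 479 min = 13:54.
The meet-and-greet starts at 13:54 + 232 min = 17:46.
The encore ends at 17:46 − 102 min = 16:04.
The meet-and-greet ends at 16:04 + 162 min = 18:46.
The opening act is bounded by the meet-and-greet, so the latest it can start is 18:46.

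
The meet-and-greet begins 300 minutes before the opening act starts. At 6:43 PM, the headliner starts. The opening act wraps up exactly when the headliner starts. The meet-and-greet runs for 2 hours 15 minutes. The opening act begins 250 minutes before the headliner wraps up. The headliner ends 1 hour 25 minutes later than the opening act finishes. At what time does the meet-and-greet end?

The opening act ends at 6:43 PM.
The headliner ends at 6:43 PM + 85 min = 8:08 PM.
The opening act starts at 8:08 PM − 250 min = 3:58 PM.
The meet-and-greet starts at 3:58 PM − 300 min = 10:58 AM.
The meet-and-greet ends at 10:58 AM + 135 min = 1:13 PM.

1:13 PM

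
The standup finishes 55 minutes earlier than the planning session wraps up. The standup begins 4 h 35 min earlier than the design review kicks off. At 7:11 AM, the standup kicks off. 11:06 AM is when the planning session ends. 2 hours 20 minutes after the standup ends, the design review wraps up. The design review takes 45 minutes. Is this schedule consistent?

The standup ends at 11:06 AM − 55 min = 10:11 AM.
The design review ends at 10:11 AM + 140 min = 12:31 PM.
The design review starts at 12:31 PM − 45 min = 11:46 AM.
The standup starts at 11:46 AM − 275 min = 7:11 AM.
That matches the stated 7:11 AM, so the schedule is consistent.

Yes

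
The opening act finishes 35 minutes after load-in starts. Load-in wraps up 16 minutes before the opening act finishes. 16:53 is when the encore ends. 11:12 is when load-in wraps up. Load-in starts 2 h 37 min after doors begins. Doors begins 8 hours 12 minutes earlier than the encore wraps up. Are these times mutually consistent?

No

Doors starts at 16:53 − 492 min = 08:41.
Load-in starts at 08:41 + 157 min = 11:18.
The opening act ends at 11:18 + 35 min = 11:53.
Load-in ends at 11:53 − 16 min = 11:37.
But load-in is also said to end at 11:12 — a 25-minute conflict.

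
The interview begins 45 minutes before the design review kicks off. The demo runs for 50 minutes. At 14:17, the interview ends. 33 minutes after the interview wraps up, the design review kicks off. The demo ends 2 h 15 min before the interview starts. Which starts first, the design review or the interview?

the interview

The design review starts at 14:17 + 33 min = 14:50.
The interview starts at 14:50 − 45 min = 14:05.
The design review starts at 14:50 and the interview starts at 14:05, so the interview is first.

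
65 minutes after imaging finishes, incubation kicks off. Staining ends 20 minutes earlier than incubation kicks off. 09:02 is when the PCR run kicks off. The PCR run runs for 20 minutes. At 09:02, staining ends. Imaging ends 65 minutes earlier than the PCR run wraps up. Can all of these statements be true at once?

The PCR run ends at 09:02 + 20 min = 09:22.
Imaging ends at 09:22 − 65 min = 08:17.
Incubation starts at 08:17 + 65 min = 09:22.
Staining ends at 09:22 − 20 min = 09:02.
That matches the stated 09:02, so the schedule is consistent.

Yes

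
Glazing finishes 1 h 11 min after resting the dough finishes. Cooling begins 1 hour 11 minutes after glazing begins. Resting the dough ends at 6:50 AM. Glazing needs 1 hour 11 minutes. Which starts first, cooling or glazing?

Glazing ends at 6:50 AM + 71 min = 8:01 AM.
Glazing starts at 8:01 AM − 71 min = 6:50 AM.
Cooling starts at 6:50 AM + 71 min = 8:01 AM.
Cooling starts at 8:01 AM and glazing starts at 6:50 AM, so glazing is first.

glazing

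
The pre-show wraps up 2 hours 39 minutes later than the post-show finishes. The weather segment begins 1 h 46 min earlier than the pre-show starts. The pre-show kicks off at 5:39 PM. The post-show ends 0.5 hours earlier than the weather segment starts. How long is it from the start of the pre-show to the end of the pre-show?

The weather segment starts at 5:39 PM − 106 min = 3:53 PM.
The post-show ends at 3:53 PM − 30 min = 3:23 PM.
The pre-show ends at 3:23 PM + 159 min = 6:02 PM.
From 5:39 PM to 6:02 PM is 23 minutes.

23 minutes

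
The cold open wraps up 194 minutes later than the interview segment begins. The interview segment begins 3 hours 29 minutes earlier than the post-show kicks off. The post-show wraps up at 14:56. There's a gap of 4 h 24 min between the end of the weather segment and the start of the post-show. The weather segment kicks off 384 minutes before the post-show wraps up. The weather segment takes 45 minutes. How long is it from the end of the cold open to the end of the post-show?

an hour and a half

The weather segment starts at 14:56 − 384 min = 08:32.
The weather segment ends at 08:32 + 45 min = 09:17.
The post-show starts at 09:17 + 264 min = 13:41.
The interview segment starts at 13:41 − 209 min = 10:12.
The cold open ends at 10:12 + 194 min = 13:26.
From 13:26 to 14:56 is an hour and a half.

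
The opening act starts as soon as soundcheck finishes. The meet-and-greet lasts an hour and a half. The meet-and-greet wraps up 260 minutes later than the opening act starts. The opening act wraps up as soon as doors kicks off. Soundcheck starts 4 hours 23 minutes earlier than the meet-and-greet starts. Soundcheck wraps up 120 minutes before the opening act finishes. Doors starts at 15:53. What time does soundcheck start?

The opening act ends at 15:53.
Soundcheck ends at 15:53 − 120 min = 13:53.
So the opening act starts at 13:53.
The meet-and-greet ends at 13:53 + 260 min = 18:13.
The meet-and-greet starts at 18:13 − 90 min = 16:43.
Soundcheck starts at 16:43 − 263 min = 12:20.

12:20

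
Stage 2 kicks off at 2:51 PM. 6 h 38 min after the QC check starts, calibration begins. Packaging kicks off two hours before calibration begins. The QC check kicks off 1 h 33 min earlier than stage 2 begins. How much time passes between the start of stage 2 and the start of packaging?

3 h 5 min

The QC check starts at 2:51 PM − 93 min = 1:18 PM.
Calibration starts at 1:18 PM + 398 min = 7:56 PM.
Packaging starts at 7:56 PM − 120 min = 5:56 PM.
From 2:51 PM to 5:56 PM is 3 h 5 min.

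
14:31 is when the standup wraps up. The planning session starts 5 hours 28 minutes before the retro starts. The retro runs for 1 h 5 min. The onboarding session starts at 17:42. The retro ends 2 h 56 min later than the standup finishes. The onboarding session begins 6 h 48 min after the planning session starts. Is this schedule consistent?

The retro ends at 14:31 + 176 min = 17:27.
The retro starts at 17:27 − 65 min = 16:22.
The planning session starts at 16:22 − 328 min = 10:54.
The onboarding session starts at 10:54 + 408 min = 17:42.
That matches the stated 17:42, so the schedule is consistent.

Yes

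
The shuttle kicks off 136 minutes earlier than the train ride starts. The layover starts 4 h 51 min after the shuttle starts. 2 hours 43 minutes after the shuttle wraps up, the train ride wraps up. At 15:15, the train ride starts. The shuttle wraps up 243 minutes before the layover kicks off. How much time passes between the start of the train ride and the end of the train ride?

The shuttle starts at 15:15 − 136 min = 12:59.
The layover starts at 12:59 + 291 min = 17:50.
The shuttle ends at 17:50 − 243 min = 13:47.
The train ride ends at 13:47 + 163 min = 16:30.
From 15:15 to 16:30 is 1 hour 15 minutes.

1 hour 15 minutes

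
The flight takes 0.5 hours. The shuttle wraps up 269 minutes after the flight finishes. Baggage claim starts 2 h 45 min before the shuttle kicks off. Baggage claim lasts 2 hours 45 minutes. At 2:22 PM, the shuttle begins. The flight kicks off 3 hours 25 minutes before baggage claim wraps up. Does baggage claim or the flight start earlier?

Baggage claim starts at 2:22 PM − 165 min = 11:37 AM.
Baggage claim ends at 11:37 AM + 165 min = 2:22 PM.
The flight starts at 2:22 PM − 205 min = 10:57 AM.
Baggage claim starts at 11:37 AM and the flight starts at 10:57 AM, so the flight is first.

the flight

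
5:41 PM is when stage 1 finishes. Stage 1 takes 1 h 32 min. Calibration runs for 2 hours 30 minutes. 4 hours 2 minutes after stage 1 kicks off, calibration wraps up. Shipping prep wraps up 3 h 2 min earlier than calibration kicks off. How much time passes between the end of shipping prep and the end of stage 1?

3 hours 2 minutes

Stage 1 starts at 5:41 PM − 92 min = 4:09 PM.
Calibration ends at 4:09 PM + 242 min = 8:11 PM.
Calibration starts at 8:11 PM − 150 min = 5:41 PM.
Shipping prep ends at 5:41 PM − 182 min = 2:39 PM.
From 2:39 PM to 5:41 PM is 3 hours 2 minutes.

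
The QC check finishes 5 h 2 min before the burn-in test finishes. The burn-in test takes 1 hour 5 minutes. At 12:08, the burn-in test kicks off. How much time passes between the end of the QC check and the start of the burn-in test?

The burn-in test ends at 12:08 + 65 min = 13:13.
The QC check ends at 13:13 − 302 min = 08:11.
From 08:11 to 12:08 is 3 h 57 min.

3 h 57 min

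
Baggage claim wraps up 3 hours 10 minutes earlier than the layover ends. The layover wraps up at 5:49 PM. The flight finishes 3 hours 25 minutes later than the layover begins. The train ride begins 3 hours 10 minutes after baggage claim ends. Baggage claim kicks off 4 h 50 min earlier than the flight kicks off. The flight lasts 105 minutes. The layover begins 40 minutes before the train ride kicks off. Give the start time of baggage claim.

1:59 PM

Baggage claim ends at 5:49 PM − 190 min = 2:39 PM.
The train ride starts at 2:39 PM + 190 min = 5:49 PM.
The layover starts at 5:49 PM − 40 min = 5:09 PM.
The flight ends at 5:09 PM + 205 min = 8:34 PM.
The flight starts at 8:34 PM − 105 min = 6:49 PM.
Baggage claim starts at 6:49 PM − 290 min = 1:59 PM.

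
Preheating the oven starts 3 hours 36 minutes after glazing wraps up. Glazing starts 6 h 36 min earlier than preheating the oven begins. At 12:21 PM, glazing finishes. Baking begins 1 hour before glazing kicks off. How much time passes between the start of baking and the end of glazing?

Preheating the oven starts at 12:21 PM + 216 min = 3:57 PM.
Glazing starts at 3:57 PM − 396 min = 9:21 AM.
Baking starts at 9:21 AM − 60 min = 8:21 AM.
From 8:21 AM to 12:21 PM is 4 hours.

4 hours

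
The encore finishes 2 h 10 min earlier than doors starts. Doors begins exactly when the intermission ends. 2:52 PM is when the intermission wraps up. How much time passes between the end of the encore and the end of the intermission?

Doors starts at 2:52 PM.
The encore ends at 2:52 PM − 130 min = 12:42 PM.
From 12:42 PM to 2:52 PM is 130 minutes.

130 minutes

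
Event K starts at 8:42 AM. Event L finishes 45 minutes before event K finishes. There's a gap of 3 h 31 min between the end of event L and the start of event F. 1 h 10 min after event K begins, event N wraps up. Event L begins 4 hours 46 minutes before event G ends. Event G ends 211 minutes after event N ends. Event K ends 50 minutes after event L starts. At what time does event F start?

12:13 PM

Event N ends at 8:42 AM + 70 min = 9:52 AM.
Event G ends at 9:52 AM + 211 min = 1:23 PM.
Event L starts at 1:23 PM − 286 min = 8:37 AM.
Event K ends at 8:37 AM + 50 min = 9:27 AM.
Event L ends at 9:27 AM − 45 min = 8:42 AM.
Event F starts at 8:42 AM + 211 min = 12:13 PM.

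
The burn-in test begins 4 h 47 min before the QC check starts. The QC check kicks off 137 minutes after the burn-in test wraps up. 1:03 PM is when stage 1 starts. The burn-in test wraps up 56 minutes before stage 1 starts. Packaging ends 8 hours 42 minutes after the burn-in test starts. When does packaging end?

6:19 PM

The burn-in test ends at 1:03 PM − 56 min = 12:07 PM.
The QC check starts at 12:07 PM + 137 min = 2:24 PM.
The burn-in test starts at 2:24 PM − 287 min = 9:37 AM.
Packaging ends at 9:37 AM + 522 min = 6:19 PM.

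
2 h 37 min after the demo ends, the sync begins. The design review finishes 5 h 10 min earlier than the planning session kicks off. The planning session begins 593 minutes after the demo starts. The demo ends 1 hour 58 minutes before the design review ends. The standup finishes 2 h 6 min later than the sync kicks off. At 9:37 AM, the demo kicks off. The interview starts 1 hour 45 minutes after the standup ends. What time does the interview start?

The planning session starts at 9:37 AM + 593 min = 7:30 PM.
The design review ends at 7:30 PM − 310 min = 2:20 PM.
The demo ends at 2:20 PM − 118 min = 12:22 PM.
The sync starts at 12:22 PM + 157 min = 2:59 PM.
The standup ends at 2:59 PM + 126 min = 5:05 PM.
The interview starts at 5:05 PM + 105 min = 6:50 PM.

6:50 PM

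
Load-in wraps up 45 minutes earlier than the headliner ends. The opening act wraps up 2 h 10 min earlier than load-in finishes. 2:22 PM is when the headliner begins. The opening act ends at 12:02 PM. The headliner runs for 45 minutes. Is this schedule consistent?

No

The headliner ends at 2:22 PM + 45 min = 3:07 PM.
Load-in ends at 3:07 PM − 45 min = 2:22 PM.
The opening act ends at 2:22 PM − 130 min = 12:12 PM.
But the opening act is also said to end at 12:02 PM — a 10-minute conflict.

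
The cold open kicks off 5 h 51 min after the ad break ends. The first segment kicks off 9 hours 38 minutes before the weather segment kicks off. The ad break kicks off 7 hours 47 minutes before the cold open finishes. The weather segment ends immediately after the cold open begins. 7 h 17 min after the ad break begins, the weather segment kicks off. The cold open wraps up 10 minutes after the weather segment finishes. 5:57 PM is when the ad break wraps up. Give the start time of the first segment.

1:50 PM

The cold open starts at 5:57 PM + 351 min = 11:48 PM.
So the weather segment ends at 11:48 PM.
The cold open ends at 11:48 PM + 10 min = 11:58 PM.
The ad break starts at 11:58 PM − 467 min = 4:11 PM.
The weather segment starts at 4:11 PM + 437 min = 11:28 PM.
The first segment starts at 11:28 PM − 578 min = 1:50 PM.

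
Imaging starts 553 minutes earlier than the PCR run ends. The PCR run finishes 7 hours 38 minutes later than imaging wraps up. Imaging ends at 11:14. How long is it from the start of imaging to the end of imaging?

1 hour 35 minutes

The PCR run ends at 11:14 + 458 min = 18:52.
Imaging starts at 18:52 − 553 min = 09:39.
From 09:39 to 11:14 is 1 hour 35 minutes.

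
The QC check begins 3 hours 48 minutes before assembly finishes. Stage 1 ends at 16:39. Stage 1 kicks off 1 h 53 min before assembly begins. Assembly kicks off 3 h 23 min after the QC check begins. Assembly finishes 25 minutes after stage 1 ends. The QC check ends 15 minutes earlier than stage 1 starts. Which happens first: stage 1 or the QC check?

Assembly ends at 16:39 + 25 min = 17:04.
The QC check starts at 17:04 − 228 min = 13:16.
Assembly starts at 13:16 + 203 min = 16:39.
Stage 1 starts at 16:39 − 113 min = 14:46.
Stage 1 starts at 14:46 and the QC check starts at 13:16, so the QC check is first.

the QC check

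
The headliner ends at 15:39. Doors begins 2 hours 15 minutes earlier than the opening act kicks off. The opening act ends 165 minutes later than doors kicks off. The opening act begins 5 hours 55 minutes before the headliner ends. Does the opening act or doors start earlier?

doors

The opening act starts at 15:39 − 355 min = 09:44.
Doors starts at 09:44 − 135 min = 07:29.
The opening act starts at 09:44 and doors starts at 07:29, so doors is first.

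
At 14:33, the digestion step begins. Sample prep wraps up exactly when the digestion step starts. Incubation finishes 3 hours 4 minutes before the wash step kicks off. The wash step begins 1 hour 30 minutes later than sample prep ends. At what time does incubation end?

Sample prep ends at 14:33.
The wash step starts at 14:33 + 90 min = 16:03.
Incubation ends at 16:03 − 184 min = 12:59.

12:59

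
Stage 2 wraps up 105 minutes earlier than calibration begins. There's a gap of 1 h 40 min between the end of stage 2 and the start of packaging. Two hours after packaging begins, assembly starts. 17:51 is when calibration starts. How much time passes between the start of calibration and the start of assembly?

Stage 2 ends at 17:51 − 105 min = 16:06.
Packaging starts at 16:06 + 100 min = 17:46.
Assembly starts at 17:46 + 120 min = 19:46.
From 17:51 to 19:46 is 115 minutes.

115 minutes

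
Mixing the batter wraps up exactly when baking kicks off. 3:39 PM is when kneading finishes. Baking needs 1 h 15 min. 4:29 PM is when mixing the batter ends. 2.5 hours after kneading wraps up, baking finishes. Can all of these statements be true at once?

No

Baking ends at 3:39 PM + 150 min = 6:09 PM.
Baking starts at 6:09 PM − 75 min = 4:54 PM.
So mixing the batter ends at 4:54 PM.
But mixing the batter is also said to end at 4:29 PM — a 25-minute conflict.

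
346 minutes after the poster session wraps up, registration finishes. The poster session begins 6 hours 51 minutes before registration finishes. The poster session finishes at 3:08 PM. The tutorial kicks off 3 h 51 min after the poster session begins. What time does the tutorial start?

5:54 PM

Registration ends at 3:08 PM + 346 min = 8:54 PM.
The poster session starts at 8:54 PM − 411 min = 2:03 PM.
The tutorial starts at 2:03 PM + 231 min = 5:54 PM.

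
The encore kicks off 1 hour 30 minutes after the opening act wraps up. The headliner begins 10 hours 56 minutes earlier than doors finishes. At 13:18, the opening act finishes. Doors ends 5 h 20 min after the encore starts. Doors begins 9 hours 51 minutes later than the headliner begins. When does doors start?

The encore starts at 13:18 + 90 min = 14:48.
Doors ends at 14:48 + 320 min = 20:08.
The headliner starts at 20:08 − 656 min = 09:12.
Doors starts at 09:12 + 591 min = 19:03.

19:03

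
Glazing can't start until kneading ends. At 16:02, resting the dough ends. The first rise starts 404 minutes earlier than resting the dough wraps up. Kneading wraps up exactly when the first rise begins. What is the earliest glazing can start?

09:18

The first rise starts at 16:02 − 404 min = 09:18.
So kneading ends at 09:18.
Glazing is bounded by kneading, so the earliest it can start is 09:18.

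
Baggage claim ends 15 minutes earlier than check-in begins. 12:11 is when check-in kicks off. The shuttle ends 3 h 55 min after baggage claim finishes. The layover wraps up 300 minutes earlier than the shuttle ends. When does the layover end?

Baggage claim ends at 12:11 − 15 min = 11:56.
The shuttle ends at 11:56 + 235 min = 15:51.
The layover ends at 15:51 − 300 min = 10:51.

10:51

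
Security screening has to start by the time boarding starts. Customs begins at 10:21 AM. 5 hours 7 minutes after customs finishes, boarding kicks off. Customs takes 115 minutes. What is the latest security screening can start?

Customs ends at 10:21 AM + 115 min = 12:16 PM.
Boarding starts at 12:16 PM + 307 min = 5:23 PM.
Security screening is bounded by boarding, so the latest it can start is 5:23 PM.

5:23 PM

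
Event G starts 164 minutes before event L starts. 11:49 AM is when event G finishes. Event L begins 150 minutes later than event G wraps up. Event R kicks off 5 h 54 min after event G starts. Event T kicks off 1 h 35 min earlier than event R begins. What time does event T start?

Event L starts at 11:49 AM + 150 min = 2:19 PM.
Event G starts at 2:19 PM − 164 min = 11:35 AM.
Event R starts at 11:35 AM + 354 min = 5:29 PM.
Event T starts at 5:29 PM − 95 min = 3:54 PM.

3:54 PM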